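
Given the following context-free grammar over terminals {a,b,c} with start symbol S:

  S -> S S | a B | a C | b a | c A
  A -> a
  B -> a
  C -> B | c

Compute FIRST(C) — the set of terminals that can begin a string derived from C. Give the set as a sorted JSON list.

FIRST sets, iterate to fixpoint:
[1]
  A via A→a: +{a}
  B via B→a: +{a}
  C via C→B: +{a}
  C via C→c: +{c}
  S via S→a B: +{a}
  S via S→b a: +{b}
  S via S→c A: +{c}
  FIRST[S]={a,b,c}  FIRST[A]={a}  FIRST[B]={a}  FIRST[C]={a,c}
[2] — fixpoint
  FIRST[S]={a,b,c}  FIRST[A]={a}  FIRST[B]={a}  FIRST[C]={a,c}

FIRST(C) = ["a", "c"]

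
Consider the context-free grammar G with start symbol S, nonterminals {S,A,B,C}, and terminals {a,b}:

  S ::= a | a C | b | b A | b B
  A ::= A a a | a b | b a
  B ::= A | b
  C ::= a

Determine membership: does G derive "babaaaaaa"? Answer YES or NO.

CNF form of G:
  S -> T0 C | T1 A | T1 B | a | b
  A -> A X2 | T0 T1 | T1 T0
  B -> A X3 | T0 T1 | T1 T0 | b
  C -> a
  T0 -> a
  T1 -> b
  X2 -> T0 T0
  X3 -> T0 T0

CYK table (by increasing span):
  cell(0,0) b: {B,S,T1}  orig:{B,S}
  cell(1,1) a: {C,S,T0}  orig:{C,S}
  cell(2,2) b: {B,S,T1}  orig:{B,S}
  cell(3,3) a: {C,S,T0}  orig:{C,S}
  cell(4,4) a: {C,S,T0}  orig:{C,S}
  cell(5,5) a: {C,S,T0}  orig:{C,S}
  cell(6,6) a: {C,S,T0}  orig:{C,S}
  cell(7,7) a: {C,S,T0}  orig:{C,S}
  cell(8,8) a: {C,S,T0}  orig:{C,S}
  cell(0,1) ba: {A,B}
  cell(1,2) ab: {A,B}
  cell(2,3) ba: {A,B}
  cell(3,4) aa: {S,X2,X3}  orig:{S}
  cell(4,5) aa: {S,X2,X3}  orig:{S}
  cell(5,6) aa: {S,X2,X3}  orig:{S}
  cell(6,7) aa: {S,X2,X3}  orig:{S}
  cell(7,8) aa: {S,X2,X3}  orig:{S}
  cell(0,2) bab: {S}
  cell(1,3) aba: ∅
  cell(2,4) baa: ∅
  cell(3,5) aaa: ∅
  cell(4,6) aaa: ∅
  cell(5,7) aaa: ∅
  cell(6,8) aaa: ∅
  cell(0,3) baba: ∅
  cell(1,4) abaa: {A,B}
  cell(2,5) baaa: {A,B}
  cell(3,6) aaaa: ∅
  cell(4,7) aaaa: ∅
  cell(5,8) aaaa: ∅
  cell(0,4) babaa: {S}
  cell(1,5) abaaa: ∅
  cell(2,6) baaaa: ∅
  cell(3,7) aaaaa: ∅
  cell(4,8) aaaaa: ∅
  cell(0,5) babaaa: ∅
  cell(1,6) abaaaa: {A,B}
  cell(2,7) baaaaa: {A,B}
  cell(3,8) aaaaaa: ∅
  cell(0,6) babaaaa: {S}
  cell(1,7) abaaaaa: ∅
  cell(2,8) baaaaaa: ∅
  cell(0,7) babaaaaa: ∅
  cell(1,8) abaaaaaa: {A,B}
  cell(0,8) babaaaaaa: {S}

S ∈ T[0,8] ⇒ YES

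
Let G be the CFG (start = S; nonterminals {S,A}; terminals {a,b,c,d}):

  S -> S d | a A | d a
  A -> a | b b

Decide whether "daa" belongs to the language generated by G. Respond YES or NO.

Convert to CNF:
  S -> S T1 | T1 T2 | T2 A
  A -> T0 T0 | a
  T0 -> b
  T1 -> d
  T2 -> a

CYK table (by increasing span):
  cell(0,0) d: {T1}  orig:{}
  cell(1,1) a: {A,T2}  orig:{A}
  cell(2,2) a: {A,T2}  orig:{A}
  cell(0,1) da: {S}
  cell(1,2) aa: {S}
  cell(0,2) daa: ∅

S ∉ T[0,2] ⇒ NO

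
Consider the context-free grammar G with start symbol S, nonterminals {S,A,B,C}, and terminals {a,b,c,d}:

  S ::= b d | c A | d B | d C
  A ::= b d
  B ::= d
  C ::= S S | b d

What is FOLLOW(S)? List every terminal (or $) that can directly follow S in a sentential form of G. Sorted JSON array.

Compute FIRST by fixpoint:
[1]
  A via A→b d: +{b}
  B via B→d: +{d}
  C via C→b d: +{b}
  S via S→b d: +{b}
  S via S→c A: +{c}
  S via S→d B: +{d}
  FIRST[S]={b,c,d}  FIRST[A]={b}  FIRST[B]={d}  FIRST[C]={b}
[2]
  C via C→S S: +{c,d}
  FIRST[S]={b,c,d}  FIRST[A]={b}  FIRST[B]={d}  FIRST[C]={b,c,d}
[3] done
  FIRST[S]={b,c,d}  FIRST[A]={b}  FIRST[B]={d}  FIRST[C]={b,c,d}

Compute FOLLOW by fixpoint:
initialize: $ ∈ FOLLOW(S)
[1]
  C→S S: FOLLOW(S) ⊇ FIRST(S) = {b,c,d}; new: +{b,c,d}
  S→c A: FOLLOW(A) ⊇ FOLLOW(S) ⊇ {$,b,c,d}; new: +{$,b,c,d}
  S→d B: FOLLOW(B) ⊇ FOLLOW(S) ⊇ {$,b,c,d}; new: +{$,b,c,d}
  S→d C: FOLLOW(C) ⊇ FOLLOW(S) ⊇ {$,b,c,d}; new: +{$,b,c,d}
  FOLLOW[S]={$,b,c,d}  FOLLOW[A]={$,b,c,d}  FOLLOW[B]={$,b,c,d}  FOLLOW[C]={$,b,c,d}
[2] — fixpoint
  FOLLOW[S]={$,b,c,d}  FOLLOW[A]={$,b,c,d}  FOLLOW[B]={$,b,c,d}  FOLLOW[C]={$,b,c,d}

FOLLOW(S) = ["$", "b", "c", "d"]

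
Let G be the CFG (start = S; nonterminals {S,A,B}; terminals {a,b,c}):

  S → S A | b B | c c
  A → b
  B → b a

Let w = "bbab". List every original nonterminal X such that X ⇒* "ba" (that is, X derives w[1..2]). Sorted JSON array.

CNF form of G:
  S -> S A | T0 B | T2 T2
  A -> b
  B -> T0 T1
  T0 -> b
  T1 -> a
  T2 -> c

Fill CYK table bottom-up (cells [i..j] with 1 ≤ i ≤ j ≤ 2 only):
  T[1,1] 'b' = {A,T0}  orig:{A}
  T[2,2] 'a' = {T1}  orig:{}
  T[1,2] 'ba' = {B}

Original NTs in T[1,2] deriving "ba": ["B"]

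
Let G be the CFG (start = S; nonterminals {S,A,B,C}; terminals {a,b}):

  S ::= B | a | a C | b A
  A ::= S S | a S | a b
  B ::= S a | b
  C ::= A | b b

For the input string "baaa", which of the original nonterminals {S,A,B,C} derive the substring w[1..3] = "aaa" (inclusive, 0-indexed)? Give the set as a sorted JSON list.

CNF form of G:
  S -> S T0 | T0 C | T1 A | a | b
  A -> S S | T0 S | T0 T1
  B -> S T0 | b
  C -> S S | T0 S | T0 T1 | T1 T1
  T0 -> a
  T1 -> b

Fill CYK table bottom-up — only the sub-triangle for w[1..3]:
  T[1,1] 'a' = {S,T0}  orig:{S}
  T[2,2] 'a' = {S,T0}  orig:{S}
  T[3,3] 'a' = {S,T0}  orig:{S}
  T[1,2] 'aa' = {A,B,C,S}
  T[2,3] 'aa' = {A,B,C,S}
  T[1,3] 'aaa' = {A,B,C,S}

Original NTs in T[1,3] deriving "aaa": ["A", "B", "C", "S"]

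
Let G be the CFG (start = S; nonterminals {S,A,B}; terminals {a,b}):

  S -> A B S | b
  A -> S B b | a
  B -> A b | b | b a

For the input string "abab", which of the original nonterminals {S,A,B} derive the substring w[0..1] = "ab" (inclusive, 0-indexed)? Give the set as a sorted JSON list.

Convert to CNF:
  S -> A X3 | b
  A -> S X2 | a
  B -> A T0 | T0 T1 | b
  T0 -> b
  T1 -> a
  X2 -> B T0
  X3 -> B S

CYK fill (cells [i..j] with 0 ≤ i ≤ j ≤ 1 only):
  T[0,0] 'a' = {A,T1}  orig:{A}
  T[1,1] 'b' = {B,S,T0}  orig:{B,S}
  T[0,1] 'ab' = {B}

Original NTs in T[0,1] deriving "ab": ["B"]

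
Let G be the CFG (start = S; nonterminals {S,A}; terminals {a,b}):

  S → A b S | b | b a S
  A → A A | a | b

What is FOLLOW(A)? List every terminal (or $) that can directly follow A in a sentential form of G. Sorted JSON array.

FIRST iteration:
pass 1:
  A via A→a: +{a}
  A via A→b: +{b}
  S via S→A b S: +{a,b}
  FIRST(S)={a,b}  FIRST(A)={a,b}
pass 2: (stable)
  FIRST(S)={a,b}  FIRST(A)={a,b}

Compute FOLLOW by fixpoint:
FOLLOW(S) := {$}
round 1:
  A→A A: FOLLOW(A) ⊇ FIRST(A) = {a,b}; new: +{a,b}
  FOLLOW[S]={$}  FOLLOW[A]={a,b}
round 2: (no change)
  FOLLOW[S]={$}  FOLLOW[A]={a,b}

FOLLOW(A) = ["a", "b"]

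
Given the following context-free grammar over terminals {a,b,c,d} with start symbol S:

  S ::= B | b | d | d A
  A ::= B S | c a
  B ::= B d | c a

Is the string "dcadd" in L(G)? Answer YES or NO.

CNF form of G:
  S -> B T2 | T0 T1 | T2 A | b | d
  A -> B S | T0 T1
  B -> B T2 | T0 T1
  T0 -> c
  T1 -> a
  T2 -> d

CYK fill:
  T[0,0] 'd' = {S,T2}  orig:{S}
  T[1,1] 'c' = {T0}  orig:{}
  T[2,2] 'a' = {T1}  orig:{}
  T[3,3] 'd' = {S,T2}  orig:{S}
  T[4,4] 'd' = {S,T2}  orig:{S}
  T[0,1] 'dc' = ∅
  T[1,2] 'ca' = {A,B,S}
  T[2,3] 'ad' = ∅
  T[3,4] 'dd' = ∅
  T[0,2] 'dca' = {S}
  T[1,3] 'cad' = {A,B,S}
  T[2,4] 'add' = ∅
  T[0,3] 'dcad' = {S}
  T[1,4] 'cadd' = {A,B,S}
  T[0,4] 'dcadd' = {S}

S ∈ T[0,4] ⇒ YES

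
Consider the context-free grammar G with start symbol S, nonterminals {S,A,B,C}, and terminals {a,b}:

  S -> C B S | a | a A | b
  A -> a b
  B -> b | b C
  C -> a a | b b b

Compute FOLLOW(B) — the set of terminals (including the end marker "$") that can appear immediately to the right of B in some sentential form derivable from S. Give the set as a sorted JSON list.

FIRST iteration:
[1]
  A via A→a b: +{a}
  B via B→b: +{b}
  C via C→a a: +{a}
  C via C→b b b: +{b}
  S via S→C B S: +{a,b}
  S: {a,b}  A: {a}  B: {b}  C: {a,b}
[2] (no change)
  S: {a,b}  A: {a}  B: {b}  C: {a,b}

FOLLOW iteration:
FOLLOW(S) := {$}
round 1:
  S→C B S: FOLLOW(C) ⊇ FIRST(B) = {b}; new: +{b}
  S→C B S: FOLLOW(B) ⊇ FIRST(S) = {a,b}; new: +{a,b}
  S→a A: FOLLOW(A) ⊇ FOLLOW(S) ⊇ {$}; new: +{$}
  S: {$}  A: {$}  B: {a,b}  C: {b}
round 2:
  B→b C: FOLLOW(C) ⊇ FOLLOW(B) ⊇ {a,b}; new: +{a}
  S: {$}  A: {$}  B: {a,b}  C: {a,b}
round 3: (stable)
  S: {$}  A: {$}  B: {a,b}  C: {a,b}

FOLLOW(B) = ["a", "b"]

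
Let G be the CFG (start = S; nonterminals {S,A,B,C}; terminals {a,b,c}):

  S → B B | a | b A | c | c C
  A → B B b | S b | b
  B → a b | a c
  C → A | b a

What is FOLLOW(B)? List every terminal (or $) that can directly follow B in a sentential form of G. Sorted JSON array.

Compute FIRST by fixpoint:
round 1:
  A via A→b: +{b}
  B via B→a b: +{a}
  C via C→A: +{b}
  S via S→B B: +{a}
  S via S→b A: +{b}
  S via S→c: +{c}
  FIRST[S]={a,b,c}  FIRST[A]={b}  FIRST[B]={a}  FIRST[C]={b}
round 2:
  A via A→B B b: +{a}
  A via A→S b: +{c}
  C via C→A: +{a,c}
  FIRST[S]={a,b,c}  FIRST[A]={a,b,c}  FIRST[B]={a}  FIRST[C]={a,b,c}
round 3: (stable)
  FIRST[S]={a,b,c}  FIRST[A]={a,b,c}  FIRST[B]={a}  FIRST[C]={a,b,c}

FOLLOW iteration:
initialize: $ ∈ FOLLOW(S)
round 1:
  A→B B b: FOLLOW(B) ⊇ FIRST(B) = {a}; new: +{a}
  A→B B b: FOLLOW(B) ⊇ FIRST(b) = {b}; new: +{b}
  A→S b: FOLLOW(S) ⊇ FIRST(b) = {b}; new: +{b}
  S→B B: FOLLOW(B) ⊇ FOLLOW(S) ⊇ {$,b}; new: +{$}
  S→b A: FOLLOW(A) ⊇ FOLLOW(S) ⊇ {$,b}; new: +{$,b}
  S→c C: FOLLOW(C) ⊇ FOLLOW(S) ⊇ {$,b}; new: +{$,b}
  S: {$,b}  A: {$,b}  B: {$,a,b}  C: {$,b}
round 2: (no change)
  S: {$,b}  A: {$,b}  B: {$,a,b}  C: {$,b}

FOLLOW(B) = ["$", "a", "b"]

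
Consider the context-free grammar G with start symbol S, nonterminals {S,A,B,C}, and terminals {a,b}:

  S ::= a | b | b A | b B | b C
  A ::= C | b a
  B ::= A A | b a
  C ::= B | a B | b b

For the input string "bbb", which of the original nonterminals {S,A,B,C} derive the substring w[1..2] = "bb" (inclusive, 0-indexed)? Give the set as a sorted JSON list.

Convert to CNF:
  S -> T1 A | T1 B | T1 C | a | b
  A -> A A | T0 B | T1 T0 | T1 T1
  B -> A A | T1 T0
  C -> A A | T0 B | T1 T0 | T1 T1
  T0 -> a
  T1 -> b

Fill CYK table bottom-up (cells [i..j] with 1 ≤ i ≤ j ≤ 2 only):
  cell(1,1) b: {S,T1}  orig:{S}
  cell(2,2) b: {S,T1}  orig:{S}
  cell(1,2) bb: {A,C}

Original NTs in T[1,2] deriving "bb": ["A", "C"]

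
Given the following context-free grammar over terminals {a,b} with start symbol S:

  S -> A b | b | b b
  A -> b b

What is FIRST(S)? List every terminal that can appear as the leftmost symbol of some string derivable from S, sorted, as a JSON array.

FIRST iteration:
round 1:
  A via A→b b: +{b}
  S via S→A b: +{b}
  S: {b}  A: {b}
round 2: (no change)
  S: {b}  A: {b}

FIRST(S) = ["b"]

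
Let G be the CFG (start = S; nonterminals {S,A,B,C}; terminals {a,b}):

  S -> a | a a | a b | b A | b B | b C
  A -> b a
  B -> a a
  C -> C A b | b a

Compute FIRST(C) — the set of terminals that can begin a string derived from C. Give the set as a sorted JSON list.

FIRST iteration:
[1]
  A via A→b a: +{b}
  B via B→a a: +{a}
  C via C→b a: +{b}
  S via S→a: +{a}
  S via S→b A: +{b}
  S: {a,b}  A: {b}  B: {a}  C: {b}
[2] — fixpoint
  S: {a,b}  A: {b}  B: {a}  C: {b}

FIRST(C) = ["b"]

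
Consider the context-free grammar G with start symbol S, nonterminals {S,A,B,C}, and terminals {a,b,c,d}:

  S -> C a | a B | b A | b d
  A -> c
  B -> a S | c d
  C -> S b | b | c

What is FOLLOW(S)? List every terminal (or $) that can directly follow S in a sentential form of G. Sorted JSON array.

FIRST sets, iterate to fixpoint:
round 1:
  A via A→c: +{c}
  B via B→a S: +{a}
  B via B→c d: +{c}
  C via C→b: +{b}
  C via C→c: +{c}
  S via S→C a: +{b,c}
  S via S→a B: +{a}
  FIRST(S)={a,b,c}  FIRST(A)={c}  FIRST(B)={a,c}  FIRST(C)={b,c}
round 2:
  C via C→S b: +{a}
  FIRST(S)={a,b,c}  FIRST(A)={c}  FIRST(B)={a,c}  FIRST(C)={a,b,c}
round 3: done
  FIRST(S)={a,b,c}  FIRST(A)={c}  FIRST(B)={a,c}  FIRST(C)={a,b,c}

FOLLOW sets:
seed FOLLOW(S) with $
[1]
  C→S b: FOLLOW(S) ⊇ FIRST(b) = {b}; new: +{b}
  S→C a: FOLLOW(C) ⊇ FIRST(a) = {a}; new: +{a}
  S→a B: FOLLOW(B) ⊇ FOLLOW(S) ⊇ {$,b}; new: +{$,b}
  S→b A: FOLLOW(A) ⊇ FOLLOW(S) ⊇ {$,b}; new: +{$,b}
  S: {$,b}  A: {$,b}  B: {$,b}  C: {a}
[2] — fixpoint
  S: {$,b}  A: {$,b}  B: {$,b}  C: {a}

FOLLOW(S) = ["$", "b"]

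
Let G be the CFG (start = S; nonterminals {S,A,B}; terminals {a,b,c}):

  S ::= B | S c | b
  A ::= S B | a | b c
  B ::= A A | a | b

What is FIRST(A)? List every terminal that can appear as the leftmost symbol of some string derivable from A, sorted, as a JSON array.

Compute FIRST by fixpoint:
round 1:
  A via A→a: +{a}
  A via A→b c: +{b}
  B via B→A A: +{a,b}
  S via S→B: +{a,b}
  S: {a,b}  A: {a,b}  B: {a,b}
round 2: (stable)
  S: {a,b}  A: {a,b}  B: {a,b}

FIRST(A) = ["a", "b"]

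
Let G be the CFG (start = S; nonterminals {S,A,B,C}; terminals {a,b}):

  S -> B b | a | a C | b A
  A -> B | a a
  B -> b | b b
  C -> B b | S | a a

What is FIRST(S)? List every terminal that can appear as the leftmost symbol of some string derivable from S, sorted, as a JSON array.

FIRST sets, iterate to fixpoint:
iter 1:
  A via A→a a: +{a}
  B via B→b: +{b}
  C via C→B b: +{b}
  C via C→a a: +{a}
  S via S→B b: +{b}
  S via S→a: +{a}
  FIRST[S]={a,b}  FIRST[A]={a}  FIRST[B]={b}  FIRST[C]={a,b}
iter 2:
  A via A→B: +{b}
  FIRST[S]={a,b}  FIRST[A]={a,b}  FIRST[B]={b}  FIRST[C]={a,b}
iter 3: done
  FIRST[S]={a,b}  FIRST[A]={a,b}  FIRST[B]={b}  FIRST[C]={a,b}

FIRST(S) = ["a", "b"]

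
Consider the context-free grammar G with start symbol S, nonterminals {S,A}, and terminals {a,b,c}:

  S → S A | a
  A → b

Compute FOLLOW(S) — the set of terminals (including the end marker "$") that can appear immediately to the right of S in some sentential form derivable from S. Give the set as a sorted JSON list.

Compute FIRST by fixpoint:
round 1:
  A via A→b: +{b}
  S via S→a: +{a}
  FIRST[S]={a}  FIRST[A]={b}
round 2: (stable)
  FIRST[S]={a}  FIRST[A]={b}

FOLLOW sets:
FOLLOW(S) := {$}
round 1:
  S→S A: FOLLOW(S) ⊇ FIRST(A) = {b}; new: +{b}
  S→S A: FOLLOW(A) ⊇ FOLLOW(S) ⊇ {$,b}; new: +{$,b}
  FOLLOW(S)={$,b}  FOLLOW(A)={$,b}
round 2: — fixpoint
  FOLLOW(S)={$,b}  FOLLOW(A)={$,b}

FOLLOW(S) = ["$", "b"]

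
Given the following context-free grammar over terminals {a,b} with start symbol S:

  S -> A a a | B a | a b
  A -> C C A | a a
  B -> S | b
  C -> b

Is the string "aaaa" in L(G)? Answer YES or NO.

Convert to CNF:
  S -> A X4 | B T0 | T0 T1
  A -> C X2 | T0 T0
  B -> A X3 | B T0 | T0 T1 | b
  C -> b
  T0 -> a
  T1 -> b
  X2 -> C A
  X3 -> T0 T0
  X4 -> T0 T0

CYK table (by increasing span):
  T[0,0] 'a' = {T0}  orig:{}
  T[1,1] 'a' = {T0}  orig:{}
  T[2,2] 'a' = {T0}  orig:{}
  T[3,3] 'a' = {T0}  orig:{}
  T[0,1] 'aa' = {A,X3,X4}  orig:{A}
  T[1,2] 'aa' = {A,X3,X4}  orig:{A}
  T[2,3] 'aa' = {A,X3,X4}  orig:{A}
  T[0,2] 'aaa' = ∅
  T[1,3] 'aaa' = ∅
  T[0,3] 'aaaa' = {B,S}

S ∈ T[0,3] ⇒ YES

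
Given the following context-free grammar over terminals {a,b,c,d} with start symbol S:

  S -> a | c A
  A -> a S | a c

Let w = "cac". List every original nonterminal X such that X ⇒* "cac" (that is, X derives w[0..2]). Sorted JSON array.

Convert to CNF:
  S -> T1 A | a
  A -> T0 S | T0 T1
  T0 -> a
  T1 -> c

Fill CYK table bottom-up, restricted to cells inside w[0..2]:
  [0..0]={T1}  "c"  orig:{}
  [1..1]={S,T0}  "a"  orig:{S}
  [2..2]={T1}  "c"  orig:{}
  [0..1]=∅  "ca"
  [1..2]={A}  "ac"
  [0..2]={S}  "cac"

Original NTs in T[0,2] deriving "cac": ["S"]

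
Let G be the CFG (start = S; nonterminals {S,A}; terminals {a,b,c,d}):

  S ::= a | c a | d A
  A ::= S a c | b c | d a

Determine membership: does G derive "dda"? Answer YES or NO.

Convert to CNF:
  S -> T1 T0 | T3 A | a
  A -> S X4 | T2 T1 | T3 T0
  T0 -> a
  T1 -> c
  T2 -> b
  T3 -> d
  X4 -> T0 T1

Fill CYK table bottom-up:
  [0..0]={T3}  "d"  orig:{}
  [1..1]={T3}  "d"  orig:{}
  [2..2]={S,T0}  "a"  orig:{S}
  [0..1]=∅  "dd"
  [1..2]={A}  "da"
  [0..2]={S}  "dda"

S ∈ T[0,2] ⇒ YES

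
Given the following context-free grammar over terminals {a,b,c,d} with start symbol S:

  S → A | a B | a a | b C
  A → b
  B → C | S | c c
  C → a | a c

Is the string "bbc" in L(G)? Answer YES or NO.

CNF form of G:
  S -> T0 B | T0 T0 | T2 C | b
  A -> b
  B -> T0 B | T0 T0 | T0 T1 | T1 T1 | T2 C | a | b
  C -> T0 T1 | a
  T0 -> a
  T1 -> c
  T2 -> b

CYK table (by increasing span):
  [0..0]={A,B,S,T2}  "b"  orig:{A,B,S}
  [1..1]={A,B,S,T2}  "b"  orig:{A,B,S}
  [2..2]={T1}  "c"  orig:{}
  [0..1]=∅  "bb"
  [1..2]=∅  "bc"
  [0..2]=∅  "bbc"

S ∉ T[0,2] ⇒ NO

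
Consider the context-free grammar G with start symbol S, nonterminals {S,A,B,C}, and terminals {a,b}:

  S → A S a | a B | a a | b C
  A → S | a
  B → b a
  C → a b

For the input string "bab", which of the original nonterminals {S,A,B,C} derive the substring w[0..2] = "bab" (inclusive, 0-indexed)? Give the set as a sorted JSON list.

Convert to CNF:
  S -> A X3 | T0 B | T0 T0 | T1 C
  A -> A X2 | T0 B | T0 T0 | T1 C | a
  B -> T1 T0
  C -> T0 T1
  T0 -> a
  T1 -> b
  X2 -> S T0
  X3 -> S T0

Fill CYK table bottom-up, restricted to cells inside w[0..2]:
  T[0,0] 'b' = {T1}  orig:{}
  T[1,1] 'a' = {A,T0}  orig:{A}
  T[2,2] 'b' = {T1}  orig:{}
  T[0,1] 'ba' = {B}
  T[1,2] 'ab' = {C}
  T[0,2] 'bab' = {A,S}

Original NTs in T[0,2] deriving "bab": ["A", "S"]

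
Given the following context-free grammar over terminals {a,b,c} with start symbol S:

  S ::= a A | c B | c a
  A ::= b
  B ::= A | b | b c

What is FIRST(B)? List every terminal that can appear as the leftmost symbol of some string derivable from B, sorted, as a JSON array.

FIRST sets, iterate to fixpoint:
pass 1:
  A via A→b: +{b}
  B via B→A: +{b}
  S via S→a A: +{a}
  S via S→c B: +{c}
  S: {a,c}  A: {b}  B: {b}
pass 2: done
  S: {a,c}  A: {b}  B: {b}

FIRST(B) = ["b"]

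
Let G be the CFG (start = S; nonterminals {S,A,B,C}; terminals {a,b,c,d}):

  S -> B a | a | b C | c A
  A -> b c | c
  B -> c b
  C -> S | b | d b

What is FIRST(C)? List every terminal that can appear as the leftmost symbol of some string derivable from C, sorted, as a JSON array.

FIRST iteration:
round 1:
  A via A→b c: +{b}
  A via A→c: +{c}
  B via B→c b: +{c}
  C via C→b: +{b}
  C via C→d b: +{d}
  S via S→B a: +{c}
  S via S→a: +{a}
  S via S→b C: +{b}
  FIRST(S)={a,b,c}  FIRST(A)={b,c}  FIRST(B)={c}  FIRST(C)={b,d}
round 2:
  C via C→S: +{a,c}
  FIRST(S)={a,b,c}  FIRST(A)={b,c}  FIRST(B)={c}  FIRST(C)={a,b,c,d}
round 3: (stable)
  FIRST(S)={a,b,c}  FIRST(A)={b,c}  FIRST(B)={c}  FIRST(C)={a,b,c,d}

FIRST(C) = ["a", "b", "c", "d"]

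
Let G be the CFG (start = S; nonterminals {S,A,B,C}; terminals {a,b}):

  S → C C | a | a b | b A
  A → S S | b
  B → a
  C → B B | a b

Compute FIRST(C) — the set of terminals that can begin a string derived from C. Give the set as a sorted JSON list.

FIRST iteration:
iter 1:
  A via A→b: +{b}
  B via B→a: +{a}
  C via C→B B: +{a}
  S via S→C C: +{a}
  S via S→b A: +{b}
  FIRST(S)={a,b}  FIRST(A)={b}  FIRST(B)={a}  FIRST(C)={a}
iter 2:
  A via A→S S: +{a}
  FIRST(S)={a,b}  FIRST(A)={a,b}  FIRST(B)={a}  FIRST(C)={a}
iter 3: done
  FIRST(S)={a,b}  FIRST(A)={a,b}  FIRST(B)={a}  FIRST(C)={a}

FIRST(C) = ["a"]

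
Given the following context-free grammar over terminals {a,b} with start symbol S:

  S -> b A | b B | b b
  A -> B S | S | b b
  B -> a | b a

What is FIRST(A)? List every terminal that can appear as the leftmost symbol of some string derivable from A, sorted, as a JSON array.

FIRST iteration:
pass 1:
  A via A→b b: +{b}
  B via B→a: +{a}
  B via B→b a: +{b}
  S via S→b A: +{b}
  FIRST[S]={b}  FIRST[A]={b}  FIRST[B]={a,b}
pass 2:
  A via A→B S: +{a}
  FIRST[S]={b}  FIRST[A]={a,b}  FIRST[B]={a,b}
pass 3: done
  FIRST[S]={b}  FIRST[A]={a,b}  FIRST[B]={a,b}

FIRST(A) = ["a", "b"]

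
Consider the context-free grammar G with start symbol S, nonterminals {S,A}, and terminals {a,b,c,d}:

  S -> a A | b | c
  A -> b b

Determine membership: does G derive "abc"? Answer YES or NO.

CNF form of G:
  S -> T1 A | b | c
  A -> T0 T0
  T0 -> b
  T1 -> a

Fill CYK table bottom-up:
  [0..0]={T1}  "a"  orig:{}
  [1..1]={S,T0}  "b"  orig:{S}
  [2..2]={S}  "c"
  [0..1]=∅  "ab"
  [1..2]=∅  "bc"
  [0..2]=∅  "abc"

S ∉ T[0,2] ⇒ NO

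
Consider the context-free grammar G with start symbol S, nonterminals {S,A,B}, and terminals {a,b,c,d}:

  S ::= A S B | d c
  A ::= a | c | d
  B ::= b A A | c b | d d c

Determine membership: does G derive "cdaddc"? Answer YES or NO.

Convert to CNF:
  S -> A X5 | T2 T1
  A -> a | c | d
  B -> T0 X3 | T1 T0 | T2 X4
  T0 -> b
  T1 -> c
  T2 -> d
  X3 -> A A
  X4 -> T2 T1
  X5 -> S B

Fill CYK table bottom-up:
  T[0,0] 'c' = {A,T1}  orig:{A}
  T[1,1] 'd' = {A,T2}  orig:{A}
  T[2,2] 'a' = {A}
  T[3,3] 'd' = {A,T2}  orig:{A}
  T[4,4] 'd' = {A,T2}  orig:{A}
  T[5,5] 'c' = {A,T1}  orig:{A}
  T[0,1] 'cd' = {X3}  orig:{}
  T[1,2] 'da' = {X3}  orig:{}
  T[2,3] 'ad' = {X3}  orig:{}
  T[3,4] 'dd' = {X3}  orig:{}
  T[4,5] 'dc' = {S,X3,X4}  orig:{S}
  T[0,2] 'cda' = ∅
  T[1,3] 'dad' = ∅
  T[2,4] 'add' = ∅
  T[3,5] 'ddc' = {B}
  T[0,3] 'cdad' = ∅
  T[1,4] 'dadd' = ∅
  T[2,5] 'addc' = ∅
  T[0,4] 'cdadd' = ∅
  T[1,5] 'daddc' = ∅
  T[0,5] 'cdaddc' = ∅

S ∉ T[0,5] ⇒ NO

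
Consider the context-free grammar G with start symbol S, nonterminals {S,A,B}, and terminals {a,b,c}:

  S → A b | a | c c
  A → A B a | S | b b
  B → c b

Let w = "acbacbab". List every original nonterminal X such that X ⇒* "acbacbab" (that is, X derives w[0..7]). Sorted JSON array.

Convert to CNF:
  S -> A T1 | T2 T2 | a
  A -> A T1 | A X3 | T1 T1 | T2 T2 | a
  B -> T2 T1
  T0 -> a
  T1 -> b
  T2 -> c
  X3 -> B T0

CYK table (by increasing span) (cells [i..j] with 0 ≤ i ≤ j ≤ 7 only):
  [0..0]={A,S,T0}  "a"  orig:{A,S}
  [1..1]={T2}  "c"  orig:{}
  [2..2]={T1}  "b"  orig:{}
  [3..3]={A,S,T0}  "a"  orig:{A,S}
  [4..4]={T2}  "c"  orig:{}
  [5..5]={T1}  "b"  orig:{}
  [6..6]={A,S,T0}  "a"  orig:{A,S}
  [7..7]={T1}  "b"  orig:{}
  [0..1]=∅  "ac"
  [1..2]={B}  "cb"
  [2..3]=∅  "ba"
  [3..4]=∅  "ac"
  [4..5]={B}  "cb"
  [5..6]=∅  "ba"
  [6..7]={A,S}  "ab"
  [0..2]=∅  "acb"
  [1..3]={X3}  "cba"  orig:{}
  [2..4]=∅  "bac"
  [3..5]=∅  "acb"
  [4..6]={X3}  "cba"  orig:{}
  [5..7]=∅  "bab"
  [0..3]={A}  "acba"
  [1..4]=∅  "cbac"
  [2..5]=∅  "bacb"
  [3..6]={A}  "acba"
  [4..7]=∅  "cbab"
  [0..4]=∅  "acbac"
  [1..5]=∅  "cbacb"
  [2..6]=∅  "bacba"
  [3..7]={A,S}  "acbab"
  [0..5]=∅  "acbacb"
  [1..6]=∅  "cbacba"
  [2..7]=∅  "bacbab"
  [0..6]={A}  "acbacba"
  [1..7]=∅  "cbacbab"
  [0..7]={A,S}  "acbacbab"

Original NTs in T[0,7] deriving "acbacbab": ["A", "S"]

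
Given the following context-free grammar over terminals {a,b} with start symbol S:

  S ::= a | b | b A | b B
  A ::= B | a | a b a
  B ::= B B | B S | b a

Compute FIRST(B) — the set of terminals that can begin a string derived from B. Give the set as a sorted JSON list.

FIRST iteration:
[1]
  A via A→a: +{a}
  B via B→b a: +{b}
  S via S→a: +{a}
  S via S→b: +{b}
  S: {a,b}  A: {a}  B: {b}
[2]
  A via A→B: +{b}
  S: {a,b}  A: {a,b}  B: {b}
[3] (stable)
  S: {a,b}  A: {a,b}  B: {b}

FIRST(B) = ["b"]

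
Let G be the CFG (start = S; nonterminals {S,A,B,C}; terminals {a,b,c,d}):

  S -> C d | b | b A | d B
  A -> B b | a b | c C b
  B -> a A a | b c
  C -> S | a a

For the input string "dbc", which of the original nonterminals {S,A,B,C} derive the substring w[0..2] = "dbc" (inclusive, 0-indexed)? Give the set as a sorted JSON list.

Convert to CNF:
  S -> C T3 | T0 A | T3 B | b
  A -> B T0 | T1 T0 | T2 X4
  B -> T0 T2 | T1 X5
  C -> C T3 | T0 A | T1 T1 | T3 B | b
  T0 -> b
  T1 -> a
  T2 -> c
  T3 -> d
  X4 -> C T0
  X5 -> A T1

Fill CYK table bottom-up (cells [i..j] with 0 ≤ i ≤ j ≤ 2 only):
  T[0,0] 'd' = {T3}  orig:{}
  T[1,1] 'b' = {C,S,T0}  orig:{C,S}
  T[2,2] 'c' = {T2}  orig:{}
  T[0,1] 'db' = ∅
  T[1,2] 'bc' = {B}
  T[0,2] 'dbc' = {C,S}

Original NTs in T[0,2] deriving "dbc": ["C", "S"]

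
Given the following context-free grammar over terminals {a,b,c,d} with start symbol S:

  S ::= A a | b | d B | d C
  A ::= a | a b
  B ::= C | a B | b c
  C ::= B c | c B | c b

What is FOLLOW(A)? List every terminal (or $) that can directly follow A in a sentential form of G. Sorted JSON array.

FIRST iteration:
iter 1:
  A via A→a: +{a}
  B via B→a B: +{a}
  B via B→b c: +{b}
  C via C→B c: +{a,b}
  C via C→c B: +{c}
  S via S→A a: +{a}
  S via S→b: +{b}
  S via S→d B: +{d}
  S: {a,b,d}  A: {a}  B: {a,b}  C: {a,b,c}
iter 2:
  B via B→C: +{c}
  S: {a,b,d}  A: {a}  B: {a,b,c}  C: {a,b,c}
iter 3: — fixpoint
  S: {a,b,d}  A: {a}  B: {a,b,c}  C: {a,b,c}

FOLLOW sets:
initialize: $ ∈ FOLLOW(S)
iter 1:
  C→B c: FOLLOW(B) ⊇ FIRST(c) = {c}; new: +{c}
  S→A a: FOLLOW(A) ⊇ FIRST(a) = {a}; new: +{a}
  S→d B: FOLLOW(B) ⊇ FOLLOW(S) ⊇ {$}; new: +{$}
  S→d C: FOLLOW(C) ⊇ FOLLOW(S) ⊇ {$}; new: +{$}
  FOLLOW(S)={$}  FOLLOW(A)={a}  FOLLOW(B)={$,c}  FOLLOW(C)={$}
iter 2:
  B→C: FOLLOW(C) ⊇ FOLLOW(B) ⊇ {$,c}; new: +{c}
  FOLLOW(S)={$}  FOLLOW(A)={a}  FOLLOW(B)={$,c}  FOLLOW(C)={$,c}
iter 3: (stable)
  FOLLOW(S)={$}  FOLLOW(A)={a}  FOLLOW(B)={$,c}  FOLLOW(C)={$,c}

FOLLOW(A) = ["a"]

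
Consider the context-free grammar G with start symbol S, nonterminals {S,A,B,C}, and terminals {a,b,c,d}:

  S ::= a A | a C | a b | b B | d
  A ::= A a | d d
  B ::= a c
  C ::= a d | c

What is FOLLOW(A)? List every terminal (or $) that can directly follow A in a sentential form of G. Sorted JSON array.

FIRST iteration:
iter 1:
  A via A→d d: +{d}
  B via B→a c: +{a}
  C via C→a d: +{a}
  C via C→c: +{c}
  S via S→a A: +{a}
  S via S→b B: +{b}
  S via S→d: +{d}
  FIRST(S)={a,b,d}  FIRST(A)={d}  FIRST(B)={a}  FIRST(C)={a,c}
iter 2: (stable)
  FIRST(S)={a,b,d}  FIRST(A)={d}  FIRST(B)={a}  FIRST(C)={a,c}

FOLLOW sets:
initialize: $ ∈ FOLLOW(S)
iter 1:
  A→A a: FOLLOW(A) ⊇ FIRST(a) = {a}; new: +{a}
  S→a A: FOLLOW(A) ⊇ FOLLOW(S) ⊇ {$}; new: +{$}
  S→a C: FOLLOW(C) ⊇ FOLLOW(S) ⊇ {$}; new: +{$}
  S→b B: FOLLOW(B) ⊇ FOLLOW(S) ⊇ {$}; new: +{$}
  FOLLOW[S]={$}  FOLLOW[A]={$,a}  FOLLOW[B]={$}  FOLLOW[C]={$}
iter 2: (no change)
  FOLLOW[S]={$}  FOLLOW[A]={$,a}  FOLLOW[B]={$}  FOLLOW[C]={$}

FOLLOW(A) = ["$", "a"]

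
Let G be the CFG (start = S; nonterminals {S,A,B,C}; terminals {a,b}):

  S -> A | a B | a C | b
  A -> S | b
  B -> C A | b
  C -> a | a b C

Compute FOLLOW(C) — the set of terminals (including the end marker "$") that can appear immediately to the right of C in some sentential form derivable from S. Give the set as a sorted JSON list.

FIRST iteration:
iter 1:
  A via A→b: +{b}
  B via B→b: +{b}
  C via C→a: +{a}
  S via S→A: +{b}
  S via S→a B: +{a}
  S: {a,b}  A: {b}  B: {b}  C: {a}
iter 2:
  A via A→S: +{a}
  B via B→C A: +{a}
  S: {a,b}  A: {a,b}  B: {a,b}  C: {a}
iter 3: — fixpoint
  S: {a,b}  A: {a,b}  B: {a,b}  C: {a}

Compute FOLLOW by fixpoint:
FOLLOW(S) := {$}
pass 1:
  B→C A: FOLLOW(C) ⊇ FIRST(A) = {a,b}; new: +{a,b}
  S→A: FOLLOW(A) ⊇ FOLLOW(S) ⊇ {$}; new: +{$}
  S→a B: FOLLOW(B) ⊇ FOLLOW(S) ⊇ {$}; new: +{$}
  S→a C: FOLLOW(C) ⊇ FOLLOW(S) ⊇ {$}; new: +{$}
  FOLLOW[S]={$}  FOLLOW[A]={$}  FOLLOW[B]={$}  FOLLOW[C]={$,a,b}
pass 2: (no change)
  FOLLOW[S]={$}  FOLLOW[A]={$}  FOLLOW[B]={$}  FOLLOW[C]={$,a,b}

FOLLOW(C) = ["$", "a", "b"]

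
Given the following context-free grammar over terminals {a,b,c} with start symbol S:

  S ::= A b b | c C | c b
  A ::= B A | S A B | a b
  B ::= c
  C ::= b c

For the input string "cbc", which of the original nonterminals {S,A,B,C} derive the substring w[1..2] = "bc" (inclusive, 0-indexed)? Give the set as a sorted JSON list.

CNF form of G:
  S -> A X4 | T2 C | T2 T1
  A -> B A | S X3 | T0 T1
  B -> c
  C -> T1 T2
  T0 -> a
  T1 -> b
  T2 -> c
  X3 -> A B
  X4 -> T1 T1

Fill CYK table bottom-up (cells [i..j] with 1 ≤ i ≤ j ≤ 2 only):
  T[1,1] 'b' = {T1}  orig:{}
  T[2,2] 'c' = {B,T2}  orig:{B}
  T[1,2] 'bc' = {C}

Original NTs in T[1,2] deriving "bc": ["C"]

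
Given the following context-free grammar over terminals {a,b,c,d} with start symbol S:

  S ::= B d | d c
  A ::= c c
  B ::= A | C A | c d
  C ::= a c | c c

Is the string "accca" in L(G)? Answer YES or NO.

CNF form of G:
  S -> B T1 | T1 T0
  A -> T0 T0
  B -> C A | T0 T0 | T0 T1
  C -> T0 T0 | T2 T0
  T0 -> c
  T1 -> d
  T2 -> a

CYK table (by increasing span):
  T[0,0] 'a' = {T2}  orig:{}
  T[1,1] 'c' = {T0}  orig:{}
  T[2,2] 'c' = {T0}  orig:{}
  T[3,3] 'c' = {T0}  orig:{}
  T[4,4] 'a' = {T2}  orig:{}
  T[0,1] 'ac' = {C}
  T[1,2] 'cc' = {A,B,C}
  T[2,3] 'cc' = {A,B,C}
  T[3,4] 'ca' = ∅
  T[0,2] 'acc' = ∅
  T[1,3] 'ccc' = ∅
  T[2,4] 'cca' = ∅
  T[0,3] 'accc' = {B}
  T[1,4] 'ccca' = ∅
  T[0,4] 'accca' = ∅

S ∉ T[0,4] ⇒ NO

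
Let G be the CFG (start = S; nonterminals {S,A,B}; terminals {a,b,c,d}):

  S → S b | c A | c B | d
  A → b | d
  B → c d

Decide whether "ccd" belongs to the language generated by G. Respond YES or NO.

CNF form of G:
  S -> S T2 | T0 A | T0 B | d
  A -> b | d
  B -> T0 T1
  T0 -> c
  T1 -> d
  T2 -> b

Fill CYK table bottom-up:
  T[0,0] 'c' = {T0}  orig:{}
  T[1,1] 'c' = {T0}  orig:{}
  T[2,2] 'd' = {A,S,T1}  orig:{A,S}
  T[0,1] 'cc' = ∅
  T[1,2] 'cd' = {B,S}
  T[0,2] 'ccd' = {S}

S ∈ T[0,2] ⇒ YES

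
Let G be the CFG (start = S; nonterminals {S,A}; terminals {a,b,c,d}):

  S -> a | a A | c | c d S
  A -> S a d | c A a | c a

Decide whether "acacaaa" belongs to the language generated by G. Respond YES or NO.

Convert to CNF:
  S -> T0 A | T2 X5 | a | c
  A -> S X3 | T2 T0 | T2 X4
  T0 -> a
  T1 -> d
  T2 -> c
  X3 -> T0 T1
  X4 -> A T0
  X5 -> T1 S

CYK fill:
  cell(0,0) a: {S,T0}  orig:{S}
  cell(1,1) c: {S,T2}  orig:{S}
  cell(2,2) a: {S,T0}  orig:{S}
  cell(3,3) c: {S,T2}  orig:{S}
  cell(4,4) a: {S,T0}  orig:{S}
  cell(5,5) a: {S,T0}  orig:{S}
  cell(6,6) a: {S,T0}  orig:{S}
  cell(0,1) ac: ∅
  cell(1,2) ca: {A}
  cell(2,3) ac: ∅
  cell(3,4) ca: {A}
  cell(4,5) aa: ∅
  cell(5,6) aa: ∅
  cell(0,2) aca: {S}
  cell(1,3) cac: ∅
  cell(2,4) aca: {S}
  cell(3,5) caa: {X4}  orig:{}
  cell(4,6) aaa: ∅
  cell(0,3) acac: ∅
  cell(1,4) caca: ∅
  cell(2,5) acaa: ∅
  cell(3,6) caaa: ∅
  cell(0,4) acaca: ∅
  cell(1,5) cacaa: ∅
  cell(2,6) acaaa: ∅
  cell(0,5) acacaa: ∅
  cell(1,6) cacaaa: ∅
  cell(0,6) acacaaa: ∅

S ∉ T[0,6] ⇒ NO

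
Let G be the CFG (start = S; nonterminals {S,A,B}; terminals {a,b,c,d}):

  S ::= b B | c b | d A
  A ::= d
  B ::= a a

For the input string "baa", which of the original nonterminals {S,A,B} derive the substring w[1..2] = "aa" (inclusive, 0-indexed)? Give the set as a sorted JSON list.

Convert to CNF:
  S -> T1 B | T2 T1 | T3 A
  A -> d
  B -> T0 T0
  T0 -> a
  T1 -> b
  T2 -> c
  T3 -> d

CYK table (by increasing span) (cells [i..j] with 1 ≤ i ≤ j ≤ 2 only):
  T[1,1] 'a' = {T0}  orig:{}
  T[2,2] 'a' = {T0}  orig:{}
  T[1,2] 'aa' = {B}

Original NTs in T[1,2] deriving "aa": ["B"]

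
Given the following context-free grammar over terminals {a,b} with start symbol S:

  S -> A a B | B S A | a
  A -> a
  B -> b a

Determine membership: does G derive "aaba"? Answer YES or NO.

Convert to CNF:
  S -> A X2 | B X3 | a
  A -> a
  B -> T0 T1
  T0 -> b
  T1 -> a
  X2 -> T1 B
  X3 -> S A

CYK fill:
  [0..0]={A,S,T1}  "a"  orig:{A,S}
  [1..1]={A,S,T1}  "a"  orig:{A,S}
  [2..2]={T0}  "b"  orig:{}
  [3..3]={A,S,T1}  "a"  orig:{A,S}
  [0..1]={X3}  "aa"  orig:{}
  [1..2]=∅  "ab"
  [2..3]={B}  "ba"
  [0..2]=∅  "aab"
  [1..3]={X2}  "aba"  orig:{}
  [0..3]={S}  "aaba"

S ∈ T[0,3] ⇒ YES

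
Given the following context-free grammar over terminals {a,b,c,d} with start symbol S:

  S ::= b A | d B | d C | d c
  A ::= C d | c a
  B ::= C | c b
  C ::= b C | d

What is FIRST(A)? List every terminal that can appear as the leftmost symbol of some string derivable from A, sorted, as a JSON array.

FIRST iteration:
round 1:
  A via A→c a: +{c}
  B via B→c b: +{c}
  C via C→b C: +{b}
  C via C→d: +{d}
  S via S→b A: +{b}
  S via S→d B: +{d}
  S: {b,d}  A: {c}  B: {c}  C: {b,d}
round 2:
  A via A→C d: +{b,d}
  B via B→C: +{b,d}
  S: {b,d}  A: {b,c,d}  B: {b,c,d}  C: {b,d}
round 3: (no change)
  S: {b,d}  A: {b,c,d}  B: {b,c,d}  C: {b,d}

FIRST(A) = ["b", "c", "d"]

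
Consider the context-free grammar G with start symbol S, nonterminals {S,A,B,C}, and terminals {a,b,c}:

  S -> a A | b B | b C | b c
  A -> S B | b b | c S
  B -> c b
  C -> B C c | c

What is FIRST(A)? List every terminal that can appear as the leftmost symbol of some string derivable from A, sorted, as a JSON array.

Compute FIRST by fixpoint:
round 1:
  A via A→b b: +{b}
  A via A→c S: +{c}
  B via B→c b: +{c}
  C via C→B C c: +{c}
  S via S→a A: +{a}
  S via S→b B: +{b}
  S: {a,b}  A: {b,c}  B: {c}  C: {c}
round 2:
  A via A→S B: +{a}
  S: {a,b}  A: {a,b,c}  B: {c}  C: {c}
round 3: done
  S: {a,b}  A: {a,b,c}  B: {c}  C: {c}

FIRST(A) = ["a", "b", "c"]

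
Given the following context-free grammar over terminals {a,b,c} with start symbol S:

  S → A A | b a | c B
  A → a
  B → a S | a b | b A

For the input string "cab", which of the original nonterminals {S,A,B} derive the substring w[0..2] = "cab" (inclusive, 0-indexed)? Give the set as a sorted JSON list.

CNF form of G:
  S -> A A | T1 T0 | T2 B
  A -> a
  B -> T0 S | T0 T1 | T1 A
  T0 -> a
  T1 -> b
  T2 -> c

Fill CYK table bottom-up, restricted to cells inside w[0..2]:
  cell(0,0) c: {T2}  orig:{}
  cell(1,1) a: {A,T0}  orig:{A}
  cell(2,2) b: {T1}  orig:{}
  cell(0,1) ca: ∅
  cell(1,2) ab: {B}
  cell(0,2) cab: {S}

Original NTs in T[0,2] deriving "cab": ["S"]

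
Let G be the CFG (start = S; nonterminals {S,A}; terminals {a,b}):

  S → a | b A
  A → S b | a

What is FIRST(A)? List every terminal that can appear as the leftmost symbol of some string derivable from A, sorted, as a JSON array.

FIRST sets, iterate to fixpoint:
iter 1:
  A via A→a: +{a}
  S via S→a: +{a}
  S via S→b A: +{b}
  FIRST[S]={a,b}  FIRST[A]={a}
iter 2:
  A via A→S b: +{b}
  FIRST[S]={a,b}  FIRST[A]={a,b}
iter 3: (no change)
  FIRST[S]={a,b}  FIRST[A]={a,b}

FIRST(A) = ["a", "b"]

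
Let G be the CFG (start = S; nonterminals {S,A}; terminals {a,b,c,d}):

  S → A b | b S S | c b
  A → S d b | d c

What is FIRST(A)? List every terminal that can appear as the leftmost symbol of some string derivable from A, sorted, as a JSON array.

FIRST iteration:
round 1:
  A via A→d c: +{d}
  S via S→A b: +{d}
  S via S→b S S: +{b}
  S via S→c b: +{c}
  FIRST(S)={b,c,d}  FIRST(A)={d}
round 2:
  A via A→S d b: +{b,c}
  FIRST(S)={b,c,d}  FIRST(A)={b,c,d}
round 3: done
  FIRST(S)={b,c,d}  FIRST(A)={b,c,d}

FIRST(A) = ["b", "c", "d"]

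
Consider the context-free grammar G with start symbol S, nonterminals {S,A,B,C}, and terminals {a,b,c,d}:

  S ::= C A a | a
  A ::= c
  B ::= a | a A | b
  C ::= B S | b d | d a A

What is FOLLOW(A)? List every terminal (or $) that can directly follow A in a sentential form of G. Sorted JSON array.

FIRST iteration:
round 1:
  A via A→c: +{c}
  B via B→a: +{a}
  B via B→b: +{b}
  C via C→B S: +{a,b}
  C via C→d a A: +{d}
  S via S→C A a: +{a,b,d}
  FIRST[S]={a,b,d}  FIRST[A]={c}  FIRST[B]={a,b}  FIRST[C]={a,b,d}
round 2: (no change)
  FIRST[S]={a,b,d}  FIRST[A]={c}  FIRST[B]={a,b}  FIRST[C]={a,b,d}

Compute FOLLOW by fixpoint:
initialize: $ ∈ FOLLOW(S)
iter 1:
  C→B S: FOLLOW(B) ⊇ FIRST(S) = {a,b,d}; new: +{a,b,d}
  S→C A a: FOLLOW(C) ⊇ FIRST(A) = {c}; new: +{c}
  S→C A a: FOLLOW(A) ⊇ FIRST(a) = {a}; new: +{a}
  S: {$}  A: {a}  B: {a,b,d}  C: {c}
iter 2:
  B→a A: FOLLOW(A) ⊇ FOLLOW(B) ⊇ {a,b,d}; new: +{b,d}
  C→B S: FOLLOW(S) ⊇ FOLLOW(C) ⊇ {c}; new: +{c}
  C→d a A: FOLLOW(A) ⊇ FOLLOW(C) ⊇ {c}; new: +{c}
  S: {$,c}  A: {a,b,c,d}  B: {a,b,d}  C: {c}
iter 3: — fixpoint
  S: {$,c}  A: {a,b,c,d}  B: {a,b,d}  C: {c}

FOLLOW(A) = ["a", "b", "c", "d"]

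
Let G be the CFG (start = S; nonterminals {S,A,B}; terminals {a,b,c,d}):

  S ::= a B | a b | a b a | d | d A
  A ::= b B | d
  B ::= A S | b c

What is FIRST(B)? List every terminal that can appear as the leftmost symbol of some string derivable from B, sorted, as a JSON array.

FIRST sets, iterate to fixpoint:
round 1:
  A via A→b B: +{b}
  A via A→d: +{d}
  B via B→A S: +{b,d}
  S via S→a B: +{a}
  S via S→d: +{d}
  S: {a,d}  A: {b,d}  B: {b,d}
round 2: (no change)
  S: {a,d}  A: {b,d}  B: {b,d}

FIRST(B) = ["b", "d"]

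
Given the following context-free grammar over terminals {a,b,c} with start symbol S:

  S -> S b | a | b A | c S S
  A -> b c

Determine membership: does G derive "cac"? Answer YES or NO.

Convert to CNF:
  S -> S T0 | T0 A | T1 X2 | a
  A -> T0 T1
  T0 -> b
  T1 -> c
  X2 -> S S

CYK table (by increasing span):
  T[0,0] 'c' = {T1}  orig:{}
  T[1,1] 'a' = {S}
  T[2,2] 'c' = {T1}  orig:{}
  T[0,1] 'ca' = ∅
  T[1,2] 'ac' = ∅
  T[0,2] 'cac' = ∅

S ∉ T[0,2] ⇒ NO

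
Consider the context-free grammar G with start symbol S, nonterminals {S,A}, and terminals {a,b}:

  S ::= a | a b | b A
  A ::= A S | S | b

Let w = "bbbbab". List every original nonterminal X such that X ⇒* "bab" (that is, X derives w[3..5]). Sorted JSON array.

CNF form of G:
  S -> T0 T1 | T1 A | a
  A -> A S | T0 T1 | T1 A | a | b
  T0 -> a
  T1 -> b

CYK table (by increasing span) (cells [i..j] with 3 ≤ i ≤ j ≤ 5 only):
  cell(3,3) b: {A,T1}  orig:{A}
  cell(4,4) a: {A,S,T0}  orig:{A,S}
  cell(5,5) b: {A,T1}  orig:{A}
  cell(3,4) ba: {A,S}
  cell(4,5) ab: {A,S}
  cell(3,5) bab: {A,S}

Original NTs in T[3,5] deriving "bab": ["A", "S"]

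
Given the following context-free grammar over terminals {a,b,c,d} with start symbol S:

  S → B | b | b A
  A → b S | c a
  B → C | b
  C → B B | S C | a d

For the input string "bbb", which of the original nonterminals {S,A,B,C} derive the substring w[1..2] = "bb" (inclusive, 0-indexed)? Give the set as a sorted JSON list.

CNF form of G:
  S -> B B | S C | T0 A | T2 T3 | b
  A -> T0 S | T1 T2
  B -> B B | S C | T2 T3 | b
  C -> B B | S C | T2 T3
  T0 -> b
  T1 -> c
  T2 -> a
  T3 -> d

Fill CYK table bottom-up (cells [i..j] with 1 ≤ i ≤ j ≤ 2 only):
  cell(1,1) b: {B,S,T0}  orig:{B,S}
  cell(2,2) b: {B,S,T0}  orig:{B,S}
  cell(1,2) bb: {A,B,C,S}

Original NTs in T[1,2] deriving "bb": ["A", "B", "C", "S"]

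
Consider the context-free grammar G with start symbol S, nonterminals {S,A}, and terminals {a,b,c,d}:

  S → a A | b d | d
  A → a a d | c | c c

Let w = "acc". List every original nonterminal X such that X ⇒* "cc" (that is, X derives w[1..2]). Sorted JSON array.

Convert to CNF:
  S -> T0 A | T3 T1 | d
  A -> T0 X4 | T2 T2 | c
  T0 -> a
  T1 -> d
  T2 -> c
  T3 -> b
  X4 -> T0 T1

Fill CYK table bottom-up (cells [i..j] with 1 ≤ i ≤ j ≤ 2 only):
  cell(1,1) c: {A,T2}  orig:{A}
  cell(2,2) c: {A,T2}  orig:{A}
  cell(1,2) cc: {A}

Original NTs in T[1,2] deriving "cc": ["A"]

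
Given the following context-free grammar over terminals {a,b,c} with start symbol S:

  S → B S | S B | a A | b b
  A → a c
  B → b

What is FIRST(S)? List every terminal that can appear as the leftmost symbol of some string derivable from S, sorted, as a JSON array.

FIRST sets, iterate to fixpoint:
round 1:
  A via A→a c: +{a}
  B via B→b: +{b}
  S via S→B S: +{b}
  S via S→a A: +{a}
  FIRST[S]={a,b}  FIRST[A]={a}  FIRST[B]={b}
round 2: (stable)
  FIRST[S]={a,b}  FIRST[A]={a}  FIRST[B]={b}

FIRST(S) = ["a", "b"]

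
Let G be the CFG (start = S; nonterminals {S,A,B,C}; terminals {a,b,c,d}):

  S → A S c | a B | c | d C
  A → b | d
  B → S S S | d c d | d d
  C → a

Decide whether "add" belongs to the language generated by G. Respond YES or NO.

Convert to CNF:
  S -> A X5 | T0 C | T2 B | c
  A -> b | d
  B -> S X3 | T0 T0 | T0 X4
  C -> a
  T0 -> d
  T1 -> c
  T2 -> a
  X3 -> S S
  X4 -> T1 T0
  X5 -> S T1

CYK table (by increasing span):
  cell(0,0) a: {C,T2}  orig:{C}
  cell(1,1) d: {A,T0}  orig:{A}
  cell(2,2) d: {A,T0}  orig:{A}
  cell(0,1) ad: ∅
  cell(1,2) dd: {B}
  cell(0,2) add: {S}

S ∈ T[0,2] ⇒ YES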